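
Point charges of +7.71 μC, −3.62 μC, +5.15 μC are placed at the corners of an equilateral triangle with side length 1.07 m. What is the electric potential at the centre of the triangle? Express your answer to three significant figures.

1.34×10⁵ V

Electric potential is a scalar, so the contributions from each charge add algebraically: V = Σ kqᵢ/rᵢ.
The distance from each vertex to the centroid is a/√3 = 0.618 m.
V = k[(7.71×10⁻⁶)/(0.618) + (-3.62×10⁻⁶)/(0.618) + (5.15×10⁻⁶)/(0.618)] = 1.34×10⁵ V.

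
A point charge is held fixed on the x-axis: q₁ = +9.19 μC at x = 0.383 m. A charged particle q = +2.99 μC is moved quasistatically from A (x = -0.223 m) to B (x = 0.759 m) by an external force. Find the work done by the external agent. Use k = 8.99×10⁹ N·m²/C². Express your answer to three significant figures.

0.249 J

For quasistatic motion the external work equals the change in potential energy: W_ext = qΔV = q(V_B − V_A).
At A: distance to the source charge is 0.606 m; V_A = kq₁/r = 1.36×10⁵ V.
At B: distance to the source charge is 0.376 m; V_B = kq₁/r = 2.20×10⁵ V.
ΔV = V_B − V_A = 8.34×10⁴ V.
W_ext = qΔV = (2.99×10⁻⁶ C)(8.34×10⁴ V) = 0.249 J.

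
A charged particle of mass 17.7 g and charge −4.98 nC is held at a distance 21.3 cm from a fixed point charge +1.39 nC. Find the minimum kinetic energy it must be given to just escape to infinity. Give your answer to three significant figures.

2.92×10⁻⁷ J

To just escape, total mechanical energy must reach zero at infinity: ½mv²_min + U = 0, so ½mv²_min = −U = |kQq|/r.
|U| = |kQq|/r = (8.99×10⁹ N·m²/C²)(1.39×10⁻⁹)(4.98×10⁻⁹)/(0.213) = 2.92×10⁻⁷ J.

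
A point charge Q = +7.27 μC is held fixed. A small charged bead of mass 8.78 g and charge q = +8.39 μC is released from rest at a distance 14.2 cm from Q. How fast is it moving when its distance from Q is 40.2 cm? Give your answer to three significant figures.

23.9 m/s

Only the electrostatic force acts, so mechanical energy is conserved: ½mv² = U₁ − U₂ = kQq(1/r₁ − 1/r₂).
U₁ − U₂ = (8.99×10⁹ N·m²/C²)(7.27×10⁻⁶ C)(8.39×10⁻⁶ C)(1/0.142 − 1/0.402) = 2.50 J.
v = √(2·2.50/8.78×10⁻³) = 23.9 m/s.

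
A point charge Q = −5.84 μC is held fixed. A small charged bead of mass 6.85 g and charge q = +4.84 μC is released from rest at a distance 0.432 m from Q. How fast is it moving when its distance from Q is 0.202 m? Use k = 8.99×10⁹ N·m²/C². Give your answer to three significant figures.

Only the electrostatic force acts, so mechanical energy is conserved: ½mv² = U₁ − U₂ = kQq(1/r₁ − 1/r₂).
U₁ − U₂ = (8.99×10⁹ N·m²/C²)(-5.84×10⁻⁶ C)(4.84×10⁻⁶ C)(1/0.432 − 1/0.202) = 0.670 J.
v = √(2·0.670/6.85×10⁻³) = 14.0 m/s.

14.0 m/s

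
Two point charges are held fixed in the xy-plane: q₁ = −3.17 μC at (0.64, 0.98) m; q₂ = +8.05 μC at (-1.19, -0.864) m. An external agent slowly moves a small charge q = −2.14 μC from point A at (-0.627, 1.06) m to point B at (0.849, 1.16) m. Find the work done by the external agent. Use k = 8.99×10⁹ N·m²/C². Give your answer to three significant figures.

0.196 J

For quasistatic motion the external work equals the change in potential energy: W_ext = qΔV = q(V_B − V_A).
At A: distances to the source charges are 1.27 m, 2.00 m; V_A = Σ kqᵢ/rᵢ = 1.37×10⁴ V.
At B: distances to the source charges are 0.276 m, 2.87 m; V_B = Σ kqᵢ/rᵢ = -7.81×10⁴ V.
ΔV = V_B − V_A = -9.18×10⁴ V.
W_ext = qΔV = (-2.14×10⁻⁶ C)(-9.18×10⁴ V) = 0.196 J.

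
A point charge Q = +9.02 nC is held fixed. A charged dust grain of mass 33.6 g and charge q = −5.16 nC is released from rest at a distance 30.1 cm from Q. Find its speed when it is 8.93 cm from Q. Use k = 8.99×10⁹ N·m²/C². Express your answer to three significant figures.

0.0140 m/s

Only the electrostatic force acts, so mechanical energy is conserved: ½mv² = U₁ − U₂ = kQq(1/r₁ − 1/r₂).
U₁ − U₂ = (8.99×10⁹ N·m²/C²)(9.02×10⁻⁹ C)(-5.16×10⁻⁹ C)(1/0.301 − 1/0.0893) = 3.30×10⁻⁶ J.
v = √(2·3.30×10⁻⁶/0.0336) = 0.0140 m/s.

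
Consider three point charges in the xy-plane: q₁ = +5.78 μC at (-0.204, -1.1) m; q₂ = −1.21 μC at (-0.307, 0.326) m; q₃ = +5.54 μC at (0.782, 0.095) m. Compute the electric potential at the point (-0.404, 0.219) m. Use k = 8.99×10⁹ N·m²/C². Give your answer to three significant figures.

5400 V

Electric potential is a scalar, so the contributions from each charge add algebraically: V = Σ kqᵢ/rᵢ.
Distances from the field point to each charge: r₁ = 1.33 m, r₂ = 0.144 m, r₃ = 1.19 m.
V = k[(5.78×10⁻⁶)/(1.33) + (-1.21×10⁻⁶)/(0.144) + (5.54×10⁻⁶)/(1.19)] = 5400 V.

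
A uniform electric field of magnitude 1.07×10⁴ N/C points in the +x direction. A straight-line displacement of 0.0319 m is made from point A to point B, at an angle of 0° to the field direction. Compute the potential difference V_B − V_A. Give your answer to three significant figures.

-341 V

Only the component of displacement along E changes the potential: ΔV = −E·d·cosθ.
ΔV = −(1.07×10⁴ V/m)(0.0319 m)cos0° = -341 V.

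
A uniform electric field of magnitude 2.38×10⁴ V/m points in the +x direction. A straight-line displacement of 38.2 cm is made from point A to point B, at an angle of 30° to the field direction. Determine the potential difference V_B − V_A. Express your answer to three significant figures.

-7870 V

Only the component of displacement along E changes the potential: ΔV = −E·d·cosθ.
ΔV = −(2.38×10⁴ V/m)(0.382 m)cos30° = -7870 V.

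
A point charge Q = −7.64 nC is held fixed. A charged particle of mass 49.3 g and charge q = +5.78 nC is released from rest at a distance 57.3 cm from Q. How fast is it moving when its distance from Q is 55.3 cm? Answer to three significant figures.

Only the electrostatic force acts, so mechanical energy is conserved: ½mv² = U₁ − U₂ = kQq(1/r₁ − 1/r₂).
U₁ − U₂ = (8.99×10⁹ N·m²/C²)(-7.64×10⁻⁹ C)(5.78×10⁻⁹ C)(1/0.573 − 1/0.553) = 2.51×10⁻⁸ J.
v = √(2·2.51×10⁻⁸/0.0493) = 1.01×10⁻³ m/s.

1.01×10⁻³ m/s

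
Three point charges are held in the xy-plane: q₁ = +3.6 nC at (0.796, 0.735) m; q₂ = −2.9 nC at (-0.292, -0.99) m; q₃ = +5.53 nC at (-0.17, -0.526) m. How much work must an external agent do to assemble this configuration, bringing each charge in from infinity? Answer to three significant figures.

The assembly work is the sum of pairwise potential energies, U = Σ_{i<j} kqᵢqⱼ/rᵢⱼ.
Pair separations: r₁₂ = 2.04 m, r₁₃ = 1.59 m, r₂₃ = 0.480 m.
U = (-4.60×10⁻⁸) + (1.13×10⁻⁷) + (-3.01×10⁻⁷) = -2.34×10⁻⁷ J.

-2.34×10⁻⁷ J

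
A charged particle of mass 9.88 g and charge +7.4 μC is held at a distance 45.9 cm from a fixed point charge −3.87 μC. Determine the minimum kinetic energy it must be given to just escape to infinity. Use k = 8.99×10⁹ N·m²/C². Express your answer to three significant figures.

To just escape, total mechanical energy must reach zero at infinity: ½mv²_min + U = 0, so ½mv²_min = −U = |kQq|/r.
|U| = |kQq|/r = (8.99×10⁹ N·m²/C²)(3.87×10⁻⁶)(7.40×10⁻⁶)/(0.459) = 0.561 J.

0.561 J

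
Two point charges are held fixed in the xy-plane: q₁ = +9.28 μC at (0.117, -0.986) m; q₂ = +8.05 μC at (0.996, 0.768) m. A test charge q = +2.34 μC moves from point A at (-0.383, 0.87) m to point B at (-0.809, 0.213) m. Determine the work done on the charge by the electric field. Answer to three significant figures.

The work done by the electric force is W_field = −ΔU = −q(V_B − V_A) = q(V_A − V_B).
At A: distances to the source charges are 1.92 m, 1.38 m; V_A = Σ kqᵢ/rᵢ = 9.57×10⁴ V.
At B: distances to the source charges are 1.51 m, 1.89 m; V_B = Σ kqᵢ/rᵢ = 9.34×10⁴ V.
ΔV = V_B − V_A = -2350 V.
W_field = −qΔV = −(2.34×10⁻⁶ C)(-2350 V) = 5.49×10⁻³ J.

5.49×10⁻³ J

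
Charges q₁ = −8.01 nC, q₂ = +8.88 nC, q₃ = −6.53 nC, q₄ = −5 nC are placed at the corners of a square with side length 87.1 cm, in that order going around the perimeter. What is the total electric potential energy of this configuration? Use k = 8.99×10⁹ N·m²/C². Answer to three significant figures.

-5.25×10⁻⁷ J

The work to assemble the configuration equals its total potential energy, U = Σ kqᵢqⱼ/rᵢⱼ over all pairs.
The four side pairs have separation 0.871 m and the two diagonal pairs 1.23 m.
Summing all 6 pair terms gives U = -5.25×10⁻⁷ J.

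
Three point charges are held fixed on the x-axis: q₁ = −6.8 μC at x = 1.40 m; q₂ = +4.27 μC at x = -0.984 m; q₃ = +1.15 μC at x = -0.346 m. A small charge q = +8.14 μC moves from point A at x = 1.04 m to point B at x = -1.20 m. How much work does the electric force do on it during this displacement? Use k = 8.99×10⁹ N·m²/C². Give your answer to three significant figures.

The work done by the electric force is W_field = −ΔU = −q(V_B − V_A) = q(V_A − V_B).
At A: distances to the source charges are 0.360 m, 2.02 m, 1.39 m; V_A = Σ kqᵢ/rᵢ = -1.43×10⁵ V.
At B: distances to the source charges are 2.60 m, 0.216 m, 0.854 m; V_B = Σ kqᵢ/rᵢ = 1.66×10⁵ V.
ΔV = V_B − V_A = 3.10×10⁵ V.
W_field = −qΔV = −(8.14×10⁻⁶ C)(3.10×10⁵ V) = -2.52 J.

-2.52 J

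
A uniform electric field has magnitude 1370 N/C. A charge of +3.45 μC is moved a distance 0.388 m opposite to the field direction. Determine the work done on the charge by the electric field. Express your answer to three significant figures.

The potential change for a displacement 0.388 m opposite to the field direction is ΔV = +Ed = 532 V.
W_field = −qΔV = -1.83×10⁻³ J.

-1.83×10⁻³ J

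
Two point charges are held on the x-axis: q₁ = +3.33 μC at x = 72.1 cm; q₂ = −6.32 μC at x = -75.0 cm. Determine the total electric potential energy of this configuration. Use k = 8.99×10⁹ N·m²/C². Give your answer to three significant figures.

The assembly work is the sum of pairwise potential energies, U = Σ_{i<j} kqᵢqⱼ/rᵢⱼ.
Pair separations: r₁₂ = 1.47 m.
U = (-0.129) = -0.129 J.

-0.129 J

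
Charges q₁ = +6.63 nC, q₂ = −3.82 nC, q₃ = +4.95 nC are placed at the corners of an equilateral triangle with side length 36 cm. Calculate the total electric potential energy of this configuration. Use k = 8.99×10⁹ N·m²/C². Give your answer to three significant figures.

The assembly work is the sum of pairwise potential energies, U = Σ_{i<j} kqᵢqⱼ/rᵢⱼ.
All three pair separations equal the side length, 0.360 m.
U = (-6.32×10⁻⁷) + (8.20×10⁻⁷) + (-4.72×10⁻⁷) = -2.85×10⁻⁷ J.

-2.85×10⁻⁷ J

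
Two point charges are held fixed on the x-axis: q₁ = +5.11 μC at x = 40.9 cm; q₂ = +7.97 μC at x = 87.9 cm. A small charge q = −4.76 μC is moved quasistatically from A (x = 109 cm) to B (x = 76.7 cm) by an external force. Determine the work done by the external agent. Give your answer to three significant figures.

-1.72 J

For quasistatic motion the external work equals the change in potential energy: W_ext = qΔV = q(V_B − V_A).
At A: distances to the source charges are 0.681 m, 0.211 m; V_A = Σ kqᵢ/rᵢ = 4.07×10⁵ V.
At B: distances to the source charges are 0.358 m, 0.112 m; V_B = Σ kqᵢ/rᵢ = 7.68×10⁵ V.
ΔV = V_B − V_A = 3.61×10⁵ V.
W_ext = qΔV = (-4.76×10⁻⁶ C)(3.61×10⁵ V) = -1.72 J.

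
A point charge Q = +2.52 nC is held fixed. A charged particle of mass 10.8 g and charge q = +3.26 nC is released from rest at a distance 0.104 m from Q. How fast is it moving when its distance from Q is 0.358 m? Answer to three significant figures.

9.66×10⁻³ m/s

Only the electrostatic force acts, so mechanical energy is conserved: ½mv² = U₁ − U₂ = kQq(1/r₁ − 1/r₂).
U₁ − U₂ = (8.99×10⁹ N·m²/C²)(2.52×10⁻⁹ C)(3.26×10⁻⁹ C)(1/0.104 − 1/0.358) = 5.04×10⁻⁷ J.
v = √(2·5.04×10⁻⁷/0.0108) = 9.66×10⁻³ m/s.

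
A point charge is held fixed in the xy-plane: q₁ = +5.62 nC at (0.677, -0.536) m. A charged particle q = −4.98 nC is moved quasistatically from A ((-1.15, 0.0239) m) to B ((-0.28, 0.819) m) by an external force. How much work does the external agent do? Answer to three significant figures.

-2.00×10⁻⁸ J

For quasistatic motion the external work equals the change in potential energy: W_ext = qΔV = q(V_B − V_A).
At A: distance to the source charge is 1.91 m; V_A = kq₁/r = 26.4 V.
At B: distance to the source charge is 1.66 m; V_B = kq₁/r = 30.5 V.
ΔV = V_B − V_A = 4.02 V.
W_ext = qΔV = (-4.98×10⁻⁹ C)(4.02 V) = -2.00×10⁻⁸ J.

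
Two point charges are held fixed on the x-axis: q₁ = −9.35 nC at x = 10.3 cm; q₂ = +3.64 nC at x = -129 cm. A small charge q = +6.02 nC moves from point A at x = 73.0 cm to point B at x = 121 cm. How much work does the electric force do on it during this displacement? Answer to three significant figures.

-3.31×10⁻⁷ J

The work done by the electric force is W_field = −ΔU = −q(V_B − V_A) = q(V_A − V_B).
At A: distances to the source charges are 0.627 m, 2.02 m; V_A = Σ kqᵢ/rᵢ = -118 V.
At B: distances to the source charges are 1.11 m, 2.50 m; V_B = Σ kqᵢ/rᵢ = -62.8 V.
ΔV = V_B − V_A = 55.0 V.
W_field = −qΔV = −(6.02×10⁻⁹ C)(55.0 V) = -3.31×10⁻⁷ J.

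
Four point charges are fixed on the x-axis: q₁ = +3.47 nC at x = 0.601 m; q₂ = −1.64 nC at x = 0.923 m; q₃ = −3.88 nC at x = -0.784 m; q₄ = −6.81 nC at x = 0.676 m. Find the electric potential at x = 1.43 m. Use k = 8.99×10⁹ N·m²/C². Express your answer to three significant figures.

-88.4 V

The total potential is the scalar sum of each charge's contribution, V = Σ kqᵢ/rᵢ.
Distances from the field point to each charge: r₁ = 0.829 m, r₂ = 0.507 m, r₃ = 2.21 m, r₄ = 0.754 m.
V = k[(3.47×10⁻⁹)/(0.829) + (-1.64×10⁻⁹)/(0.507) + (-3.88×10⁻⁹)/(2.21) + (-6.81×10⁻⁹)/(0.754)] = -88.4 V.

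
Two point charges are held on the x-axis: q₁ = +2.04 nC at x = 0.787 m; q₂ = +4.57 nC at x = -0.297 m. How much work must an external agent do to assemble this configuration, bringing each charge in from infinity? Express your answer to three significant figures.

The assembly work is the sum of pairwise potential energies, U = Σ_{i<j} kqᵢqⱼ/rᵢⱼ.
Pair separations: r₁₂ = 1.08 m.
U = (7.73×10⁻⁸) = 7.73×10⁻⁸ J.

7.73×10⁻⁸ J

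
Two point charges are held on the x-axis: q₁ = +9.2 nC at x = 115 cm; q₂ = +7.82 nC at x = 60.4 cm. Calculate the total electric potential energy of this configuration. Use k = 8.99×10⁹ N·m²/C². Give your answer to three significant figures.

1.18×10⁻⁶ J

The assembly work is the sum of pairwise potential energies, U = Σ_{i<j} kqᵢqⱼ/rᵢⱼ.
Pair separations: r₁₂ = 0.546 m.
U = (1.18×10⁻⁶) = 1.18×10⁻⁶ J.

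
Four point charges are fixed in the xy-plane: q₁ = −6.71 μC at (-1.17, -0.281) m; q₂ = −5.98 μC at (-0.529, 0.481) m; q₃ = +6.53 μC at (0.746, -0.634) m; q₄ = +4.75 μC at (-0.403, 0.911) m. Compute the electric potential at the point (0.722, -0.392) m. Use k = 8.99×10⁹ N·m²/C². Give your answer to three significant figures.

The total potential is the scalar sum of each charge's contribution, V = Σ kqᵢ/rᵢ.
Distances from the field point to each charge: r₁ = 1.90 m, r₂ = 1.53 m, r₃ = 0.243 m, r₄ = 1.72 m.
V = k[(-6.71×10⁻⁶)/(1.90) + (-5.98×10⁻⁶)/(1.53) + (6.53×10⁻⁶)/(0.243) + (4.75×10⁻⁶)/(1.72)] = 1.99×10⁵ V.

1.99×10⁵ V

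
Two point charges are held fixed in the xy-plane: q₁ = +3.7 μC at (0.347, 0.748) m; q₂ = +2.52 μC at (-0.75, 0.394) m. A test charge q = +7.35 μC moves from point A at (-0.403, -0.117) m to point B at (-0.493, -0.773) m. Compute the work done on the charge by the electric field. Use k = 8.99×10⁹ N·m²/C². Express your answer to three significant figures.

0.203 J

The work done by the electric force is W_field = −ΔU = −q(V_B − V_A) = q(V_A − V_B).
At A: distances to the source charges are 1.14 m, 0.618 m; V_A = Σ kqᵢ/rᵢ = 6.57×10⁴ V.
At B: distances to the source charges are 1.74 m, 1.19 m; V_B = Σ kqᵢ/rᵢ = 3.81×10⁴ V.
ΔV = V_B − V_A = -2.76×10⁴ V.
W_field = −qΔV = −(7.35×10⁻⁶ C)(-2.76×10⁴ V) = 0.203 J.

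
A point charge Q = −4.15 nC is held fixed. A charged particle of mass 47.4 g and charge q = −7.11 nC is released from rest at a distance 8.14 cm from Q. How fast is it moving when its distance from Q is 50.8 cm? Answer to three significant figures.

Only the electrostatic force acts, so mechanical energy is conserved: ½mv² = U₁ − U₂ = kQq(1/r₁ − 1/r₂).
U₁ − U₂ = (8.99×10⁹ N·m²/C²)(-4.15×10⁻⁹ C)(-7.11×10⁻⁹ C)(1/0.0814 − 1/0.508) = 2.74×10⁻⁶ J.
v = √(2·2.74×10⁻⁶/0.0474) = 0.0107 m/s.

0.0107 m/s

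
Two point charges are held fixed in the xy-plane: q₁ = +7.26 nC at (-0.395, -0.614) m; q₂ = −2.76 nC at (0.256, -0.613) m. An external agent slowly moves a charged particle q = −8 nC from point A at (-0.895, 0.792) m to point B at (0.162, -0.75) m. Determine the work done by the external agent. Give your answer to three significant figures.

5.25×10⁻⁷ J

For quasistatic motion the external work equals the change in potential energy: W_ext = qΔV = q(V_B − V_A).
At A: distances to the source charges are 1.49 m, 1.82 m; V_A = Σ kqᵢ/rᵢ = 30.1 V.
At B: distances to the source charges are 0.573 m, 0.166 m; V_B = Σ kqᵢ/rᵢ = -35.5 V.
ΔV = V_B − V_A = -65.6 V.
W_ext = qΔV = (-8.00×10⁻⁹ C)(-65.6 V) = 5.25×10⁻⁷ J.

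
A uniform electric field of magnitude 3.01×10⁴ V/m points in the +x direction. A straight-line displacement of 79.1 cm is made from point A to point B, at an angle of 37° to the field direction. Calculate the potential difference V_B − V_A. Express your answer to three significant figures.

Only the component of displacement along E changes the potential: ΔV = −E·d·cosθ.
ΔV = −(3.01×10⁴ V/m)(0.791 m)cos37° = -1.90×10⁴ V.

-1.90×10⁴ V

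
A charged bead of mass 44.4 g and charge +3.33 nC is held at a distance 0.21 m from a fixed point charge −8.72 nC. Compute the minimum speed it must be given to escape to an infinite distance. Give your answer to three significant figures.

To just escape, total mechanical energy must reach zero at infinity: ½mv²_min + U = 0, so ½mv²_min = −U = |kQq|/r.
|U| = |kQq|/r = (8.99×10⁹ N·m²/C²)(8.72×10⁻⁹)(3.33×10⁻⁹)/(0.210) = 1.24×10⁻⁶ J.
v_min = √(2|U|/m) = √(2·1.24×10⁻⁶/0.0444) = 7.48×10⁻³ m/s.

7.48×10⁻³ m/s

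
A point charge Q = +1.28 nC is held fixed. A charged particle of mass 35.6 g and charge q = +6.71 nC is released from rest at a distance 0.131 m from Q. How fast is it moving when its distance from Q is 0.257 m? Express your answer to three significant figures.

4.03×10⁻³ m/s

Only the electrostatic force acts, so mechanical energy is conserved: ½mv² = U₁ − U₂ = kQq(1/r₁ − 1/r₂).
U₁ − U₂ = (8.99×10⁹ N·m²/C²)(1.28×10⁻⁹ C)(6.71×10⁻⁹ C)(1/0.131 − 1/0.257) = 2.89×10⁻⁷ J.
v = √(2·2.89×10⁻⁷/0.0356) = 4.03×10⁻³ m/s.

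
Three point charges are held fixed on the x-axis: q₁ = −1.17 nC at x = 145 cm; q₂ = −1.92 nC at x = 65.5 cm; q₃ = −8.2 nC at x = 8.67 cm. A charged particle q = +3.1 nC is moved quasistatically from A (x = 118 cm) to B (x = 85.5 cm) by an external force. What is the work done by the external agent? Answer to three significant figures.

-1.88×10⁻⁷ J

For quasistatic motion the external work equals the change in potential energy: W_ext = qΔV = q(V_B − V_A).
At A: distances to the source charges are 0.270 m, 0.525 m, 1.09 m; V_A = Σ kqᵢ/rᵢ = -139 V.
At B: distances to the source charges are 0.595 m, 0.200 m, 0.768 m; V_B = Σ kqᵢ/rᵢ = -200 V.
ΔV = V_B − V_A = -60.7 V.
W_ext = qΔV = (3.10×10⁻⁹ C)(-60.7 V) = -1.88×10⁻⁷ J.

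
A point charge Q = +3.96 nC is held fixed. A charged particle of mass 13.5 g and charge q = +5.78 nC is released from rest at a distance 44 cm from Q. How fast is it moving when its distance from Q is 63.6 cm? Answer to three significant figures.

4.62×10⁻³ m/s

Only the electrostatic force acts, so mechanical energy is conserved: ½mv² = U₁ − U₂ = kQq(1/r₁ − 1/r₂).
U₁ − U₂ = (8.99×10⁹ N·m²/C²)(3.96×10⁻⁹ C)(5.78×10⁻⁹ C)(1/0.440 − 1/0.636) = 1.44×10⁻⁷ J.
v = √(2·1.44×10⁻⁷/0.0135) = 4.62×10⁻³ m/s.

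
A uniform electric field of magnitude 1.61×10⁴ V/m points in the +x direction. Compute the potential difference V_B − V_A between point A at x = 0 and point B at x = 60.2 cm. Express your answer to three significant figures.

In a uniform field, potential decreases in the direction of E: V_B − V_A = −E·Δx.
V_B − V_A = −(1.61×10⁴ V/m)(0.602 m) = -9690 V.

-9690 V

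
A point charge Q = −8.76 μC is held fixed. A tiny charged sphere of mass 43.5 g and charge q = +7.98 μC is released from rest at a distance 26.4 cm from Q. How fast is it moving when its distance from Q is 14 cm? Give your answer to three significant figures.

Only the electrostatic force acts, so mechanical energy is conserved: ½mv² = U₁ − U₂ = kQq(1/r₁ − 1/r₂).
U₁ − U₂ = (8.99×10⁹ N·m²/C²)(-8.76×10⁻⁶ C)(7.98×10⁻⁶ C)(1/0.264 − 1/0.140) = 2.11 J.
v = √(2·2.11/0.0435) = 9.85 m/s.

9.85 m/s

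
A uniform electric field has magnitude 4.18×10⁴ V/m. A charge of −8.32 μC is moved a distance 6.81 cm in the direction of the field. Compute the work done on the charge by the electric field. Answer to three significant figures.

The potential change for a displacement 6.81 cm in the direction of the field is ΔV = −Ed = -2850 V.
W_field = −qΔV = -0.0237 J.

-0.0237 J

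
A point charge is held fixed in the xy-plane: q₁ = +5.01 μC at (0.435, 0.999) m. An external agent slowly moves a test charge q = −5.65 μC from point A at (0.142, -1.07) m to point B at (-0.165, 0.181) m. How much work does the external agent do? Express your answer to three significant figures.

For quasistatic motion the external work equals the change in potential energy: W_ext = qΔV = q(V_B − V_A).
At A: distance to the source charge is 2.09 m; V_A = kq₁/r = 2.16×10⁴ V.
At B: distance to the source charge is 1.01 m; V_B = kq₁/r = 4.44×10⁴ V.
ΔV = V_B − V_A = 2.28×10⁴ V.
W_ext = qΔV = (-5.65×10⁻⁶ C)(2.28×10⁴ V) = -0.129 J.

-0.129 J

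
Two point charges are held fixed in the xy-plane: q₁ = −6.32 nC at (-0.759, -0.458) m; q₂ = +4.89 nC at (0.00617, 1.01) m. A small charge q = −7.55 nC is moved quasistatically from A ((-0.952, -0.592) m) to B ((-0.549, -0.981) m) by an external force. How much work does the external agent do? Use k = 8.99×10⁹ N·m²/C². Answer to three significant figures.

-1.05×10⁻⁶ J

For quasistatic motion the external work equals the change in potential energy: W_ext = qΔV = q(V_B − V_A).
At A: distances to the source charges are 0.235 m, 1.87 m; V_A = Σ kqᵢ/rᵢ = -218 V.
At B: distances to the source charges are 0.564 m, 2.07 m; V_B = Σ kqᵢ/rᵢ = -79.5 V.
ΔV = V_B − V_A = 139 V.
W_ext = qΔV = (-7.55×10⁻⁹ C)(139 V) = -1.05×10⁻⁶ J.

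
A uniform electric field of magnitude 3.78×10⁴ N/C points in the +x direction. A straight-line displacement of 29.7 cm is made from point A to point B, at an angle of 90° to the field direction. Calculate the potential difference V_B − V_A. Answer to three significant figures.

Only the component of displacement along E changes the potential: ΔV = −E·d·cosθ.
ΔV = −(3.78×10⁴ V/m)(0.297 m)cos90° = 0 V.

0 V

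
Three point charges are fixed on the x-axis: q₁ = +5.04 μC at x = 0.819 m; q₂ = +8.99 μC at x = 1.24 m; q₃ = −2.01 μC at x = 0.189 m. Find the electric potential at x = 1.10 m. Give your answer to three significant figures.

The total potential is the scalar sum of each charge's contribution, V = Σ kqᵢ/rᵢ.
Distances from the field point to each charge: r₁ = 0.281 m, r₂ = 0.140 m, r₃ = 0.911 m.
V = k[(5.04×10⁻⁶)/(0.281) + (8.99×10⁻⁶)/(0.140) + (-2.01×10⁻⁶)/(0.911)] = 7.19×10⁵ V.

7.19×10⁵ V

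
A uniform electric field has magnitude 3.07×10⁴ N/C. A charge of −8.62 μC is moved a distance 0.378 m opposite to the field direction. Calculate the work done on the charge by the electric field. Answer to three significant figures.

0.100 J

The potential change for a displacement 0.378 m opposite to the field direction is ΔV = +Ed = 1.16×10⁴ V.
W_field = −qΔV = 0.100 J.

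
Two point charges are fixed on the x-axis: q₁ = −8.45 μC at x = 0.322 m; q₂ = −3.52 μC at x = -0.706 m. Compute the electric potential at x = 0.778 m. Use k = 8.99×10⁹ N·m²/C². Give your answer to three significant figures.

-1.88×10⁵ V

The total potential is the scalar sum of each charge's contribution, V = Σ kqᵢ/rᵢ.
Distances from the field point to each charge: r₁ = 0.456 m, r₂ = 1.48 m.
V = k[(-8.45×10⁻⁶)/(0.456) + (-3.52×10⁻⁶)/(1.48)] = -1.88×10⁵ V.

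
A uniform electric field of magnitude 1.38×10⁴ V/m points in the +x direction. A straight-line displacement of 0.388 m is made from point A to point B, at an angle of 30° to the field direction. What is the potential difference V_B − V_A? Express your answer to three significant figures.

Only the component of displacement along E changes the potential: ΔV = −E·d·cosθ.
ΔV = −(1.38×10⁴ V/m)(0.388 m)cos30° = -4640 V.

-4640 V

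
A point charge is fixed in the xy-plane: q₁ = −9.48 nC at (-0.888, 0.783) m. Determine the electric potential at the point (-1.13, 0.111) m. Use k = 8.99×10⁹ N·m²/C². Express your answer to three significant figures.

Electric potential is a scalar, so the contributions from each charge add algebraically: V = Σ kqᵢ/rᵢ.
Distances from the field point to each charge: r₁ = 0.714 m.
V = k[(-9.48×10⁻⁹)/(0.714)] = -119 V.

-119 V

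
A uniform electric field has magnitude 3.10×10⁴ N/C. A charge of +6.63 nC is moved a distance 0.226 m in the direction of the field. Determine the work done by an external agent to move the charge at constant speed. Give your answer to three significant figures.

-4.64×10⁻⁵ J

The potential change for a displacement 0.226 m in the direction of the field is ΔV = −Ed = -7010 V.
W_ext = qΔV = -4.64×10⁻⁵ J.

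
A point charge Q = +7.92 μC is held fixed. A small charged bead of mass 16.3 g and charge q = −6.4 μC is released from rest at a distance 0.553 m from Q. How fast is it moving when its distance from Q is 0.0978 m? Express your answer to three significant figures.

21.7 m/s

Only the electrostatic force acts, so mechanical energy is conserved: ½mv² = U₁ − U₂ = kQq(1/r₁ − 1/r₂).
U₁ − U₂ = (8.99×10⁹ N·m²/C²)(7.92×10⁻⁶ C)(-6.40×10⁻⁶ C)(1/0.553 − 1/0.0978) = 3.84 J.
v = √(2·3.84/0.0163) = 21.7 m/s.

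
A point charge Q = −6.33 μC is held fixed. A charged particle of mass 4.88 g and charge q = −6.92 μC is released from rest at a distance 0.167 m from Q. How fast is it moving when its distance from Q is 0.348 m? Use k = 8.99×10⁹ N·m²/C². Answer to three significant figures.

Only the electrostatic force acts, so mechanical energy is conserved: ½mv² = U₁ − U₂ = kQq(1/r₁ − 1/r₂).
U₁ − U₂ = (8.99×10⁹ N·m²/C²)(-6.33×10⁻⁶ C)(-6.92×10⁻⁶ C)(1/0.167 − 1/0.348) = 1.23 J.
v = √(2·1.23/4.88×10⁻³) = 22.4 m/s.

22.4 m/s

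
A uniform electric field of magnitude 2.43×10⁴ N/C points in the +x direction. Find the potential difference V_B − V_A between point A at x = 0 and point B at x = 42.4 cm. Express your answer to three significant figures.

In a uniform field, potential decreases in the direction of E: V_B − V_A = −E·Δx.
V_B − V_A = −(2.43×10⁴ V/m)(0.424 m) = -1.03×10⁴ V.

-1.03×10⁴ V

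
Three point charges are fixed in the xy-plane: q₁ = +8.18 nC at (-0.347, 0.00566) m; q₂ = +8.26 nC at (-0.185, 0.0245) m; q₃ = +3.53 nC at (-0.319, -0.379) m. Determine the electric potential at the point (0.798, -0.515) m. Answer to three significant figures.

153 V

Electric potential is a scalar, so the contributions from each charge add algebraically: V = Σ kqᵢ/rᵢ.
Distances from the field point to each charge: r₁ = 1.26 m, r₂ = 1.12 m, r₃ = 1.13 m.
V = k[(8.18×10⁻⁹)/(1.26) + (8.26×10⁻⁹)/(1.12) + (3.53×10⁻⁹)/(1.13)] = 153 V.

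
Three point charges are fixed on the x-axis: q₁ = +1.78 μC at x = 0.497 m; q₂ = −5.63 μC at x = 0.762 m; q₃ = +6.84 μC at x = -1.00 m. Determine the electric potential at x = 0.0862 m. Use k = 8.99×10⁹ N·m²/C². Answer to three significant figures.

2.07×10⁴ V

The total potential is the scalar sum of each charge's contribution, V = Σ kqᵢ/rᵢ.
Distances from the field point to each charge: r₁ = 0.411 m, r₂ = 0.676 m, r₃ = 1.09 m.
V = k[(1.78×10⁻⁶)/(0.411) + (-5.63×10⁻⁶)/(0.676) + (6.84×10⁻⁶)/(1.09)] = 2.07×10⁴ V.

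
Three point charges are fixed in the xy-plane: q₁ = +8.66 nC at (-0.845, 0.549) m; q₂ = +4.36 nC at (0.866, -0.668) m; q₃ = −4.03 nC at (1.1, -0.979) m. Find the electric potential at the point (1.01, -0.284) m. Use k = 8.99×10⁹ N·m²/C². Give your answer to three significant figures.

82.2 V

Electric potential is a scalar, so the contributions from each charge add algebraically: V = Σ kqᵢ/rᵢ.
Distances from the field point to each charge: r₁ = 2.03 m, r₂ = 0.410 m, r₃ = 0.701 m.
V = k[(8.66×10⁻⁹)/(2.03) + (4.36×10⁻⁹)/(0.410) + (-4.03×10⁻⁹)/(0.701)] = 82.2 V.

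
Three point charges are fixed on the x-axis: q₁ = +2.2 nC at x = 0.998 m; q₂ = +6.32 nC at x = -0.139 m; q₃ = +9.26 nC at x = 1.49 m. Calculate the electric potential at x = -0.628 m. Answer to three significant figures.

168 V

The total potential is the scalar sum of each charge's contribution, V = Σ kqᵢ/rᵢ.
Distances from the field point to each charge: r₁ = 1.63 m, r₂ = 0.489 m, r₃ = 2.12 m.
V = k[(2.20×10⁻⁹)/(1.63) + (6.32×10⁻⁹)/(0.489) + (9.26×10⁻⁹)/(2.12)] = 168 V.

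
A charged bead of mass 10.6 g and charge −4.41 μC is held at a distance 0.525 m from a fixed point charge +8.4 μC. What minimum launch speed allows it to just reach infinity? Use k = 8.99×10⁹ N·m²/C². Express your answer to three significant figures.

10.9 m/s

To just escape, total mechanical energy must reach zero at infinity: ½mv²_min + U = 0, so ½mv²_min = −U = |kQq|/r.
|U| = |kQq|/r = (8.99×10⁹ N·m²/C²)(8.40×10⁻⁶)(4.41×10⁻⁶)/(0.525) = 0.634 J.
v_min = √(2|U|/m) = √(2·0.634/0.0106) = 10.9 m/s.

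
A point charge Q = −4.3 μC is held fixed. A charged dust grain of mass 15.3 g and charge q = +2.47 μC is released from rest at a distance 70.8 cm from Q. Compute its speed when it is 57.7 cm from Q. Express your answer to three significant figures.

Only the electrostatic force acts, so mechanical energy is conserved: ½mv² = U₁ − U₂ = kQq(1/r₁ − 1/r₂).
U₁ − U₂ = (8.99×10⁹ N·m²/C²)(-4.30×10⁻⁶ C)(2.47×10⁻⁶ C)(1/0.708 − 1/0.577) = 0.0306 J.
v = √(2·0.0306/0.0153) = 2.00 m/s.

2.00 m/s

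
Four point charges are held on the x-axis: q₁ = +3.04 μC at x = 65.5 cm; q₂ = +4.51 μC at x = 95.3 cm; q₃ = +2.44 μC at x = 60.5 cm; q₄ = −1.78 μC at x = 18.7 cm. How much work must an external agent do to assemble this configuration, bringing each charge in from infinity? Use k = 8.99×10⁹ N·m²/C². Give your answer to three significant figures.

The work to assemble the configuration equals its total potential energy, U = Σ kqᵢqⱼ/rᵢⱼ over all pairs.
Pair separations: r₁₂ = 0.298 m, r₁₃ = 0.0500 m, r₁₄ = 0.468 m, r₂₃ = 0.348 m, r₂₄ = 0.766 m, r₃₄ = 0.418 m.
Summing all 6 pair terms gives U = 1.74 J.

1.74 J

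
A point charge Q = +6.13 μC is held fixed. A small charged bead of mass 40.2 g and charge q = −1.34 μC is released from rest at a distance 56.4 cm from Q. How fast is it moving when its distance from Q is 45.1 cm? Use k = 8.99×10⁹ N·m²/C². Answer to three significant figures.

Only the electrostatic force acts, so mechanical energy is conserved: ½mv² = U₁ − U₂ = kQq(1/r₁ − 1/r₂).
U₁ − U₂ = (8.99×10⁹ N·m²/C²)(6.13×10⁻⁶ C)(-1.34×10⁻⁶ C)(1/0.564 − 1/0.451) = 0.0328 J.
v = √(2·0.0328/0.0402) = 1.28 m/s.

1.28 m/s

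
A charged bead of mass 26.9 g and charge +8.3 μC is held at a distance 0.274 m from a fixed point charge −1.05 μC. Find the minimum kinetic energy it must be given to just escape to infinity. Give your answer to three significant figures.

To just escape, total mechanical energy must reach zero at infinity: ½mv²_min + U = 0, so ½mv²_min = −U = |kQq|/r.
|U| = |kQq|/r = (8.99×10⁹ N·m²/C²)(1.05×10⁻⁶)(8.30×10⁻⁶)/(0.274) = 0.286 J.

0.286 J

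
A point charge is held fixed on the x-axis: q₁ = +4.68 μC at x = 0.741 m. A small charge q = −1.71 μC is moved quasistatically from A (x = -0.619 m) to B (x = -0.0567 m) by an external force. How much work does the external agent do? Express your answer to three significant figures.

For quasistatic motion the external work equals the change in potential energy: W_ext = qΔV = q(V_B − V_A).
At A: distance to the source charge is 1.36 m; V_A = kq₁/r = 3.09×10⁴ V.
At B: distance to the source charge is 0.798 m; V_B = kq₁/r = 5.27×10⁴ V.
ΔV = V_B − V_A = 2.18×10⁴ V.
W_ext = qΔV = (-1.71×10⁻⁶ C)(2.18×10⁴ V) = -0.0373 J.

-0.0373 J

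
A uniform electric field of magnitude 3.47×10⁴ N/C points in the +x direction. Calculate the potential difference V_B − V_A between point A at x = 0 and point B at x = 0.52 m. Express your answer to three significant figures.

-1.80×10⁴ V

In a uniform field, potential decreases in the direction of E: V_B − V_A = −E·Δx.
V_B − V_A = −(3.47×10⁴ V/m)(0.520 m) = -1.80×10⁴ V.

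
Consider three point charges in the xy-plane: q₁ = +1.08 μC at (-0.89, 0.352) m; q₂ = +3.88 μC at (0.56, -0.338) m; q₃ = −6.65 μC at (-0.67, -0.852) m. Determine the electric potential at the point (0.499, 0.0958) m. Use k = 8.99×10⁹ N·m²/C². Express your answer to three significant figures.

The total potential is the scalar sum of each charge's contribution, V = Σ kqᵢ/rᵢ.
Distances from the field point to each charge: r₁ = 1.41 m, r₂ = 0.438 m, r₃ = 1.50 m.
V = k[(1.08×10⁻⁶)/(1.41) + (3.88×10⁻⁶)/(0.438) + (-6.65×10⁻⁶)/(1.50)] = 4.68×10⁴ V.

4.68×10⁴ V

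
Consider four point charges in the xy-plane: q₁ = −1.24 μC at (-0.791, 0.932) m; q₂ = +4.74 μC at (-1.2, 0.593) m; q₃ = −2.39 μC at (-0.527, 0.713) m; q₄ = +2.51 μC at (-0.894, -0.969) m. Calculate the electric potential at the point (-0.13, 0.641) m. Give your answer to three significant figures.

Electric potential is a scalar, so the contributions from each charge add algebraically: V = Σ kqᵢ/rᵢ.
Distances from the field point to each charge: r₁ = 0.722 m, r₂ = 1.07 m, r₃ = 0.403 m, r₄ = 1.78 m.
V = k[(-1.24×10⁻⁶)/(0.722) + (4.74×10⁻⁶)/(1.07) + (-2.39×10⁻⁶)/(0.403) + (2.51×10⁻⁶)/(1.78)] = -1.62×10⁴ V.

-1.62×10⁴ V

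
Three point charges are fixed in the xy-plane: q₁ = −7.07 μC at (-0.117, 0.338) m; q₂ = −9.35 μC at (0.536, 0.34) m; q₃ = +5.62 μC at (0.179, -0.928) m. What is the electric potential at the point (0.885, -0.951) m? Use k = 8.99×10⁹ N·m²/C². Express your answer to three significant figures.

-3.03×10⁴ V

Electric potential is a scalar, so the contributions from each charge add algebraically: V = Σ kqᵢ/rᵢ.
Distances from the field point to each charge: r₁ = 1.63 m, r₂ = 1.34 m, r₃ = 0.706 m.
V = k[(-7.07×10⁻⁶)/(1.63) + (-9.35×10⁻⁶)/(1.34) + (5.62×10⁻⁶)/(0.706)] = -3.03×10⁴ V.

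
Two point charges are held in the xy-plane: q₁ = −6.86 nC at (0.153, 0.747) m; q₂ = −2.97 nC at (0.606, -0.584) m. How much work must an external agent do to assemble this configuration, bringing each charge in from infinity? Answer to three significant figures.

1.30×10⁻⁷ J

The work to assemble the configuration equals its total potential energy, U = Σ kqᵢqⱼ/rᵢⱼ over all pairs.
Pair separations: r₁₂ = 1.41 m.
U = (1.30×10⁻⁷) = 1.30×10⁻⁷ J.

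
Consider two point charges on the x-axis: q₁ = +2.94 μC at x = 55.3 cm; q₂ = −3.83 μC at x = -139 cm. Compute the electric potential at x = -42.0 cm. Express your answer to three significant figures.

-8330 V

Electric potential is a scalar, so the contributions from each charge add algebraically: V = Σ kqᵢ/rᵢ.
Distances from the field point to each charge: r₁ = 0.973 m, r₂ = 0.970 m.
V = k[(2.94×10⁻⁶)/(0.973) + (-3.83×10⁻⁶)/(0.970)] = -8330 V.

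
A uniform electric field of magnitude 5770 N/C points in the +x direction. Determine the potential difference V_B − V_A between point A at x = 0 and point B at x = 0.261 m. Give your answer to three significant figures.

-1510 V

In a uniform field, potential decreases in the direction of E: V_B − V_A = −E·Δx.
V_B − V_A = −(5770 V/m)(0.261 m) = -1510 V.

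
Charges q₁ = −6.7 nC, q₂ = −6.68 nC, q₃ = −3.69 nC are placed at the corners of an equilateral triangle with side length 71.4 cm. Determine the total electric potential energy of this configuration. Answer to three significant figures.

1.19×10⁻⁶ J

The work to assemble the configuration equals its total potential energy, U = Σ kqᵢqⱼ/rᵢⱼ over all pairs.
All three pair separations equal the side length, 0.714 m.
U = (5.64×10⁻⁷) + (3.11×10⁻⁷) + (3.10×10⁻⁷) = 1.19×10⁻⁶ J.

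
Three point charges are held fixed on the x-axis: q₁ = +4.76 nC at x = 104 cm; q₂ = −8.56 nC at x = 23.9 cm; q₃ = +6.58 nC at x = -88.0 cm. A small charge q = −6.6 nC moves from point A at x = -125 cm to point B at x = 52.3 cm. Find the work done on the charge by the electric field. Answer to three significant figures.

-1.80×10⁻⁶ J

The work done by the electric force is W_field = −ΔU = −q(V_B − V_A) = q(V_A − V_B).
At A: distances to the source charges are 2.29 m, 1.49 m, 0.370 m; V_A = Σ kqᵢ/rᵢ = 127 V.
At B: distances to the source charges are 0.517 m, 0.284 m, 1.40 m; V_B = Σ kqᵢ/rᵢ = -146 V.
ΔV = V_B − V_A = -273 V.
W_field = −qΔV = −(-6.60×10⁻⁹ C)(-273 V) = -1.80×10⁻⁶ J.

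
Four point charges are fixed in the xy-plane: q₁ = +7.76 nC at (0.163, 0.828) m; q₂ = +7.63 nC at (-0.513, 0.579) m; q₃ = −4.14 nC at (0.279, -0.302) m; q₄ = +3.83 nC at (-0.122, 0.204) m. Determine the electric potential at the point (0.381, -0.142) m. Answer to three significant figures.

-9.86 V

Electric potential is a scalar, so the contributions from each charge add algebraically: V = Σ kqᵢ/rᵢ.
Distances from the field point to each charge: r₁ = 0.994 m, r₂ = 1.15 m, r₃ = 0.190 m, r₄ = 0.611 m.
V = k[(7.76×10⁻⁹)/(0.994) + (7.63×10⁻⁹)/(1.15) + (-4.14×10⁻⁹)/(0.190) + (3.83×10⁻⁹)/(0.611)] = -9.86 V.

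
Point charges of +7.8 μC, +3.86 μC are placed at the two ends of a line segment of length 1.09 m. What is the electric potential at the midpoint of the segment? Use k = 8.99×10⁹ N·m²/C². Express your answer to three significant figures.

1.92×10⁵ V

The total potential is the scalar sum of each charge's contribution, V = Σ kqᵢ/rᵢ.
Each charge is 0.545 m from the midpoint.
V = k[(7.80×10⁻⁶)/(0.545) + (3.86×10⁻⁶)/(0.545)] = 1.92×10⁵ V.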